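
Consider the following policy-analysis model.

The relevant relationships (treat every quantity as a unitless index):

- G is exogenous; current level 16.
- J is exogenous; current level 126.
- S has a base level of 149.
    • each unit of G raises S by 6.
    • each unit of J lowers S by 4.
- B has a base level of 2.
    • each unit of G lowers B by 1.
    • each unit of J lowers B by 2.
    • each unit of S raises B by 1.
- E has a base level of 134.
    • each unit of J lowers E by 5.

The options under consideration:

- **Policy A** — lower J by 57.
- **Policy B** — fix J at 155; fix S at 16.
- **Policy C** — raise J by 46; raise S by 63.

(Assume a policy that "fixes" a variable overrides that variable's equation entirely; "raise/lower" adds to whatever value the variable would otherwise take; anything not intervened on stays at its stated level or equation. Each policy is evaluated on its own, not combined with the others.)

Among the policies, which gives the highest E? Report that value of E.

Policy A (J − 57):
  J = 126 − 57 = 69
  E = 134 − 5·69 = -211
Policy B (J := 155, S := 16):
  J = 155
  E = 134 − 5·155 = -641
Policy C (J + 46, S + 63):
  J = 126 + 46 = 172
  E = 134 − 5·172 = -726
Comparing — Policy A: E=-211, Policy B: E=-641, Policy C: E=-726. Highest is -211 (Policy A).

-211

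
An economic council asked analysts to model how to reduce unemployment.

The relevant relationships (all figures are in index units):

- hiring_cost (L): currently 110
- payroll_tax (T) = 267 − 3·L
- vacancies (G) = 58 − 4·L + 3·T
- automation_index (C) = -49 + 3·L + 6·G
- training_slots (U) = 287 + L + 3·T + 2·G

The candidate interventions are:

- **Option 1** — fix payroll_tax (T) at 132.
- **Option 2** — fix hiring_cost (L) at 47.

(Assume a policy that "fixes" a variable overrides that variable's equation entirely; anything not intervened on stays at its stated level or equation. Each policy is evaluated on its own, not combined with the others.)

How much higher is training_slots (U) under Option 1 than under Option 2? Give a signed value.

Option 1 (T := 132):
  L = 110
  T = 132
  G = 58 − 4·110 + 3·132 = 14
  U = 287 + 110 + 3·132 + 2·14 = 821
Option 2 (L := 47):
  L = 47
  T = 267 − 3·47 = 126
  G = 58 − 4·47 + 3·126 = 248
  U = 287 + 47 + 3·126 + 2·248 = 1208
U: 821 − 1208 = -387

-387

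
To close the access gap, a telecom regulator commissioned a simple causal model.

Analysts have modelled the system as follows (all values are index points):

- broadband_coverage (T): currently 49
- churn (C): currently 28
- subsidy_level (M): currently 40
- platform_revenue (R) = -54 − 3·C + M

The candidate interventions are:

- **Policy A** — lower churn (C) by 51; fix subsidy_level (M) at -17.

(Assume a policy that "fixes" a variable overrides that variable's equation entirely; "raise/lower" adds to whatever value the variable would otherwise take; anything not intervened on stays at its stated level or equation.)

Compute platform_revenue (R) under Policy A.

-2

Policy A (C − 51, M := -17):
  C = 28 − 51 = -23
  M = -17
  R = -54 − 3·(-23) + (-17) = -2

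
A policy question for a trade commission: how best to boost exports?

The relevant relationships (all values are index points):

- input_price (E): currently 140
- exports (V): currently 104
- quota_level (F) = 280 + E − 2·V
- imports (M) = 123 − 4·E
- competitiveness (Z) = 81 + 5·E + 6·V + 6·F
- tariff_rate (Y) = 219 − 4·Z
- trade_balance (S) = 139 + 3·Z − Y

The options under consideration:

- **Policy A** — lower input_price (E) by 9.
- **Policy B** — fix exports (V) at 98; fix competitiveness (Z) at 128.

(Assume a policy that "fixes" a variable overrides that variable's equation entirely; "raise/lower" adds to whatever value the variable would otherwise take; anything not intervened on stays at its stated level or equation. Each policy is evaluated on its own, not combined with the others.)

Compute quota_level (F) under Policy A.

203

Policy A (E − 9):
  E = 140 − 9 = 131
  V = 104
  F = 280 + 131 − 2·104 = 203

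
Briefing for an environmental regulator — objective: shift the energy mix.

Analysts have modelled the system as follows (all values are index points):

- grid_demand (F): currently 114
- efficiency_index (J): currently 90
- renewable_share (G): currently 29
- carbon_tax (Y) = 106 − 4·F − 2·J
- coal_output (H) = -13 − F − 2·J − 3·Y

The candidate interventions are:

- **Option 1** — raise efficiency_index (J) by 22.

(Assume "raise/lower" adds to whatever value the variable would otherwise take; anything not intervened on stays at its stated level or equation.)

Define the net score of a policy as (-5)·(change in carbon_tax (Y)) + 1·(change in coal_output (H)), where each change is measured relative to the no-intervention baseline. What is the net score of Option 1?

308

Baseline:
  F = 114
  J = 90
  Y = 106 − 4·114 − 2·90 = -530
  H = -13 − 114 − 2·90 − 3·(-530) = 1283
Option 1 (J + 22):
  F = 114
  J = 90 + 22 = 112
  Y = 106 − 4·114 − 2·112 = -574
  H = -13 − 114 − 2·112 − 3·(-574) = 1371
ΔY = -574 − (-530) = -44; ΔH = 1371 − 1283 = 88
Score = (-5)·(-44) + 1·88 = 308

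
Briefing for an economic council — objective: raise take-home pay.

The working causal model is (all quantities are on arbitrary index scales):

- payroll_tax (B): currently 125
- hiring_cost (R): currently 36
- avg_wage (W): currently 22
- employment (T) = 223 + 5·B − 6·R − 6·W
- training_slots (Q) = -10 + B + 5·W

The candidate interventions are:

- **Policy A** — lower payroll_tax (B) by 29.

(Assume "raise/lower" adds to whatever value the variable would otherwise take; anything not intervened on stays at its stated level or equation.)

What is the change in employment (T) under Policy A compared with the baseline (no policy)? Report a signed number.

Baseline:
  B = 125
  R = 36
  W = 22
  T = 223 + 5·125 − 6·36 − 6·22 = 500
Policy A (B − 29):
  B = 125 − 29 = 96
  R = 36
  W = 22
  T = 223 + 5·96 − 6·36 − 6·22 = 355
Change in T: 355 − 500 = -145

-145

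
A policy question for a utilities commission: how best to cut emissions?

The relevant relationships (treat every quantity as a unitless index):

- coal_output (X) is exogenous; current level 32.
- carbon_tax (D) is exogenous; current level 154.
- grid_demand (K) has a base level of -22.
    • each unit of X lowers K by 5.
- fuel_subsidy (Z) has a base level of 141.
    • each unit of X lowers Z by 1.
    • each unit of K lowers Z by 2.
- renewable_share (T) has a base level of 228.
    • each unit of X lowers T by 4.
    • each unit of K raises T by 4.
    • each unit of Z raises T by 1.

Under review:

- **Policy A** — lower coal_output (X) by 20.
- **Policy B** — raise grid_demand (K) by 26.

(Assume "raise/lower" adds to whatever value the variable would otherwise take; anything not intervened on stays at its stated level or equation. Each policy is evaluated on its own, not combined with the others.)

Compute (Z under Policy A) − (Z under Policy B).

-128

Policy A (X − 20):
  X = 32 − 20 = 12
  K = -22 − 5·12 = -82
  Z = 141 − 12 − 2·(-82) = 293
Policy B (K + 26):
  X = 32
  K = -22 − 5·32 (+26 from intervention) = -156
  Z = 141 − 32 − 2·(-156) = 421
Z: 293 − 421 = -128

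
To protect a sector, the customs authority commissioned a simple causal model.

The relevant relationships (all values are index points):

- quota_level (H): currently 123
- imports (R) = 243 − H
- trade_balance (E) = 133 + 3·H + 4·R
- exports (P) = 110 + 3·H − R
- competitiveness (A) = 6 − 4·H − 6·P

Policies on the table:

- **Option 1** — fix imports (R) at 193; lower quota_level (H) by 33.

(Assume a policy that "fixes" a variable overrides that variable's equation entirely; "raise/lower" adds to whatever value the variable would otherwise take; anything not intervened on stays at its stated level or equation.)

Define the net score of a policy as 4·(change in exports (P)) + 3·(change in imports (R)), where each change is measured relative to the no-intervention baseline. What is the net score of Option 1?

Baseline:
  H = 123
  R = 243 − 123 = 120
  P = 110 + 3·123 − 120 = 359
Option 1 (R := 193, H − 33):
  H = 123 − 33 = 90
  R = 193
  P = 110 + 3·90 − 193 = 187
ΔP = 187 − 359 = -172; ΔR = 193 − 120 = 73
Score = 4·(-172) + 3·73 = -469

-469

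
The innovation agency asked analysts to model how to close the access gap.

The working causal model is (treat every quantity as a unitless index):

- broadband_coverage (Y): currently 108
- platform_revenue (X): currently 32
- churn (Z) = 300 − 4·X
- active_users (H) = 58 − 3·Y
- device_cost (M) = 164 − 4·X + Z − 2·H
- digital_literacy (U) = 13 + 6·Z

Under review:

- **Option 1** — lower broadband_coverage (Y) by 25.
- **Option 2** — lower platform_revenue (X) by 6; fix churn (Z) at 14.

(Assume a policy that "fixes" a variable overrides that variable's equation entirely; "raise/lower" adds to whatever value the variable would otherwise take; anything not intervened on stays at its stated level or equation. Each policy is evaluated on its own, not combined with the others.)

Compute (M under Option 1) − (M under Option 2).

Option 1 (Y − 25):
  Y = 108 − 25 = 83
  X = 32
  Z = 300 − 4·32 = 172
  H = 58 − 3·83 = -191
  M = 164 − 4·32 + 172 − 2·(-191) = 590
Option 2 (X − 6, Z := 14):
  Y = 108
  X = 32 − 6 = 26
  Z = 14
  H = 58 − 3·108 = -266
  M = 164 − 4·26 + 14 − 2·(-266) = 606
M: 590 − 606 = -16

-16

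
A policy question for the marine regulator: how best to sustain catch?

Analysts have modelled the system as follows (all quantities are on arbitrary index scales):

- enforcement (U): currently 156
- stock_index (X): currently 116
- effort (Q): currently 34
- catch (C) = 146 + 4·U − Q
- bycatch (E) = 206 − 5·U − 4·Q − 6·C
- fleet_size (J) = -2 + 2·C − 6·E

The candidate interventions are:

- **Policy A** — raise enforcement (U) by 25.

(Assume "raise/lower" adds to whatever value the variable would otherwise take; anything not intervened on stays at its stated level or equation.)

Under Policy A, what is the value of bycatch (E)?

Policy A (U + 25):
  U = 156 + 25 = 181
  Q = 34
  C = 146 + 4·181 − 34 = 836
  E = 206 − 5·181 − 4·34 − 6·836 = -5851

-5851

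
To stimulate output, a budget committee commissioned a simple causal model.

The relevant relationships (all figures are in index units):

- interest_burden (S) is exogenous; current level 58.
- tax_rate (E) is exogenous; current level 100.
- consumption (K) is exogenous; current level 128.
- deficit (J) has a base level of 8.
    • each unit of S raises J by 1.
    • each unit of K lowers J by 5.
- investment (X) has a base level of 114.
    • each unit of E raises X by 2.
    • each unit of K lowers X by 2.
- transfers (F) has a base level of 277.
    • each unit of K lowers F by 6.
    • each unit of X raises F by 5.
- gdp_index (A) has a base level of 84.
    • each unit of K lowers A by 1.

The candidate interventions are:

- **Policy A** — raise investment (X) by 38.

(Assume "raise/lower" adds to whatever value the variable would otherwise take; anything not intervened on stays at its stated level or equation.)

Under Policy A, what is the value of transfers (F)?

-11

Policy A (X + 38):
  E = 100
  K = 128
  X = 114 + 2·100 − 2·128 (+38 from intervention) = 96
  F = 277 − 6·128 + 5·96 = -11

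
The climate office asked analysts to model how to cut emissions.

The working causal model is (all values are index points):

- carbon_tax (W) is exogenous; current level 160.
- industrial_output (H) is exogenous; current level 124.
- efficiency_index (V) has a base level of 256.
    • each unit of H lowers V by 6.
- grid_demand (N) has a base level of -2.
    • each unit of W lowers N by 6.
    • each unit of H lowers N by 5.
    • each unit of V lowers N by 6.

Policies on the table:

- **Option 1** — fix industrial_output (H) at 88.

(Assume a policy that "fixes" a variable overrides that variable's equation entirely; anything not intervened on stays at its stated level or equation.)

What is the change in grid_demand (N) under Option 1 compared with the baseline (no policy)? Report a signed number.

-1116

Baseline:
  W = 160
  H = 124
  V = 256 − 6·124 = -488
  N = -2 − 6·160 − 5·124 − 6·(-488) = 1346
Option 1 (H := 88):
  W = 160
  H = 88
  V = 256 − 6·88 = -272
  N = -2 − 6·160 − 5·88 − 6·(-272) = 230
Change in N: 230 − 1346 = -1116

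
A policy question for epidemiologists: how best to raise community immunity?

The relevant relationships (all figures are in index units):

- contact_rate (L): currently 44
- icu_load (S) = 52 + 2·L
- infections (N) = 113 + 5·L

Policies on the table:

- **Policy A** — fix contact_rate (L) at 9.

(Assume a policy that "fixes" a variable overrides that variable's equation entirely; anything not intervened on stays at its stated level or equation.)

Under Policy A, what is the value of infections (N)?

158

Policy A (L := 9):
  L = 9
  N = 113 + 5·9 = 158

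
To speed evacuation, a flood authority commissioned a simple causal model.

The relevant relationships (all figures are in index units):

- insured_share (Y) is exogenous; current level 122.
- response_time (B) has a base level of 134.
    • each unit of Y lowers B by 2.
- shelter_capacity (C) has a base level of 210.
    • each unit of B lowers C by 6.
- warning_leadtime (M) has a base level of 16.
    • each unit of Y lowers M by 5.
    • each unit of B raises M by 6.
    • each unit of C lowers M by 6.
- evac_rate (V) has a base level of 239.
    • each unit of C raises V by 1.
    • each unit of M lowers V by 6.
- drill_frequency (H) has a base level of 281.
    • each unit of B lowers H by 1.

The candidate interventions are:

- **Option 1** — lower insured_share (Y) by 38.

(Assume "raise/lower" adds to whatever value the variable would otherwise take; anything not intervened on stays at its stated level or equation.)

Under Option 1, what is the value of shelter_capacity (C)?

414

Option 1 (Y − 38):
  Y = 122 − 38 = 84
  B = 134 − 2·84 = -34
  C = 210 − 6·(-34) = 414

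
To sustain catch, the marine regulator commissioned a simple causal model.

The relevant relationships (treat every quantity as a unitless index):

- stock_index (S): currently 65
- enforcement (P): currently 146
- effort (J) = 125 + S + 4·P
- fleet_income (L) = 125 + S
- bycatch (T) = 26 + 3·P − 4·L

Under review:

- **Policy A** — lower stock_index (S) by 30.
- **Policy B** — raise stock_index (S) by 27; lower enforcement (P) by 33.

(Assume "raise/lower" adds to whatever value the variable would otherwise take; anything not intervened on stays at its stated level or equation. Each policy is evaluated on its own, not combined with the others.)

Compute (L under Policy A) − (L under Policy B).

-57

Policy A (S − 30):
  S = 65 − 30 = 35
  L = 125 + 35 = 160
Policy B (S + 27, P − 33):
  S = 65 + 27 = 92
  L = 125 + 92 = 217
L: 160 − 217 = -57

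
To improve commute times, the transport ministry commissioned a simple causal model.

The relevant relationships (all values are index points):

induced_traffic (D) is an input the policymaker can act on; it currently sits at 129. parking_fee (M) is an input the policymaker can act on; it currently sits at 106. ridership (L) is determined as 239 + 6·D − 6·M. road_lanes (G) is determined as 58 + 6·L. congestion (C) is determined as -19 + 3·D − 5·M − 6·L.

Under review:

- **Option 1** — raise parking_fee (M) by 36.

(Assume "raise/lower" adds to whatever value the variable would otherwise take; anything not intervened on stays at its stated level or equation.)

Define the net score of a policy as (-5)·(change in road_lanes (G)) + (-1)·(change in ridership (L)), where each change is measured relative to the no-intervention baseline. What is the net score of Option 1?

Baseline:
  D = 129
  M = 106
  L = 239 + 6·129 − 6·106 = 377
  G = 58 + 6·377 = 2320
Option 1 (M + 36):
  D = 129
  M = 106 + 36 = 142
  L = 239 + 6·129 − 6·142 = 161
  G = 58 + 6·161 = 1024
ΔG = 1024 − 2320 = -1296; ΔL = 161 − 377 = -216
Score = (-5)·(-1296) + (-1)·(-216) = 6696

6696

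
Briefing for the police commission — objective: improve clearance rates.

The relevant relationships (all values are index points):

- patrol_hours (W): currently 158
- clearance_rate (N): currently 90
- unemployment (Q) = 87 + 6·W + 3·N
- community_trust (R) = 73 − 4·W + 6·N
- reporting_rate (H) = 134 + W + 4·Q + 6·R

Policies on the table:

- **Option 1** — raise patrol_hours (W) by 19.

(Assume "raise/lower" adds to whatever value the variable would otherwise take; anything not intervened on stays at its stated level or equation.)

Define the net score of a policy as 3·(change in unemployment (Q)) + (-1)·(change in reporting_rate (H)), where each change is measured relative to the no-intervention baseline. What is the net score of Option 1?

323

Baseline:
  W = 158
  N = 90
  Q = 87 + 6·158 + 3·90 = 1305
  R = 73 − 4·158 + 6·90 = -19
  H = 134 + 158 + 4·1305 + 6·(-19) = 5398
Option 1 (W + 19):
  W = 158 + 19 = 177
  N = 90
  Q = 87 + 6·177 + 3·90 = 1419
  R = 73 − 4·177 + 6·90 = -95
  H = 134 + 177 + 4·1419 + 6·(-95) = 5417
ΔQ = 1419 − 1305 = 114; ΔH = 5417 − 5398 = 19
Score = 3·114 + (-1)·19 = 323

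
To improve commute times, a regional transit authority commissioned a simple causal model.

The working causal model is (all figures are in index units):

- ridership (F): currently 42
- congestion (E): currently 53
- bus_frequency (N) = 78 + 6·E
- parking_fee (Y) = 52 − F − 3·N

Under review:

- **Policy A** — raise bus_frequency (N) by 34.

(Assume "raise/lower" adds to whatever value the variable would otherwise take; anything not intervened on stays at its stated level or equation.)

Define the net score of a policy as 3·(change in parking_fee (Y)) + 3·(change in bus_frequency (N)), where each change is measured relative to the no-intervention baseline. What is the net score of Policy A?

-204

Baseline:
  F = 42
  E = 53
  N = 78 + 6·53 = 396
  Y = 52 − 42 − 3·396 = -1178
Policy A (N + 34):
  F = 42
  E = 53
  N = 78 + 6·53 (+34 from intervention) = 430
  Y = 52 − 42 − 3·430 = -1280
ΔY = -1280 − (-1178) = -102; ΔN = 430 − 396 = 34
Score = 3·(-102) + 3·34 = -204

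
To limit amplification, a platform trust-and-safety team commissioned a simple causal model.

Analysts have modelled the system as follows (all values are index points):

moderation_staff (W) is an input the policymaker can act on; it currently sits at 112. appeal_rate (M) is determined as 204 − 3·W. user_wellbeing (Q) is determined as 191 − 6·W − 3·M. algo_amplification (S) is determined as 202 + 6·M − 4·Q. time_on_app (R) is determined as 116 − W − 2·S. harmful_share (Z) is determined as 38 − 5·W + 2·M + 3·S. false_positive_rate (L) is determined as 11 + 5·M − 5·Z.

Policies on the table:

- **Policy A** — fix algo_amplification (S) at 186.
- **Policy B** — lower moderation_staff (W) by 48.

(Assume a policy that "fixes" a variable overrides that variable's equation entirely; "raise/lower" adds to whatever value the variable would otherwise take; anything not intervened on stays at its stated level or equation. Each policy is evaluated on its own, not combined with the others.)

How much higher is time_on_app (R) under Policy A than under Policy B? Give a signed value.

Policy A (S := 186):
  W = 112
  M = 204 − 3·112 = -132
  Q = 191 − 6·112 − 3·(-132) = -85
  S = 186
  R = 116 − 112 − 2·186 = -368
Policy B (W − 48):
  W = 112 − 48 = 64
  M = 204 − 3·64 = 12
  Q = 191 − 6·64 − 3·12 = -229
  S = 202 + 6·12 − 4·(-229) = 1190
  R = 116 − 64 − 2·1190 = -2328
R: -368 − (-2328) = 1960

1960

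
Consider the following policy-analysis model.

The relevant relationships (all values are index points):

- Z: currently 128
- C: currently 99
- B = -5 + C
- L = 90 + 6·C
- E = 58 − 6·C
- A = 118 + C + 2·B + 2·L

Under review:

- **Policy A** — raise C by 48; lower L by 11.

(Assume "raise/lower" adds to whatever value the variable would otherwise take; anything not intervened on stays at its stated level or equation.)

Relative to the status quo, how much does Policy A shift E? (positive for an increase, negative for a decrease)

Baseline:
  C = 99
  E = 58 − 6·99 = -536
Policy A (C + 48, L − 11):
  C = 99 + 48 = 147
  E = 58 − 6·147 = -824
Change in E: -824 − (-536) = -288

-288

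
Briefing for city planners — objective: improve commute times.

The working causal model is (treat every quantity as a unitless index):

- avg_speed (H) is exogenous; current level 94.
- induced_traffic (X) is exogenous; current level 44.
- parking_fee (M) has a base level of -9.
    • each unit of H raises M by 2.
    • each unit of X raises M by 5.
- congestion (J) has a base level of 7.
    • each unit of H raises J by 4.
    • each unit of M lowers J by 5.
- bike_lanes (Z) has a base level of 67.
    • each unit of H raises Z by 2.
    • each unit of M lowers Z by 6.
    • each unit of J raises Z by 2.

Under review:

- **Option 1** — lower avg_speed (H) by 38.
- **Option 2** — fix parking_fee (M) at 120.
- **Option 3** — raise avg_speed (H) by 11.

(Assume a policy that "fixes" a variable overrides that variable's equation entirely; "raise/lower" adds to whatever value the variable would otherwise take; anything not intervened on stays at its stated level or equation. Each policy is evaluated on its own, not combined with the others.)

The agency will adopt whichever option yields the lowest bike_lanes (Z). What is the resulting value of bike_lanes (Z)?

Option 1 (H − 38):
  H = 94 − 38 = 56
  X = 44
  M = -9 + 2·56 + 5·44 = 323
  J = 7 + 4·56 − 5·323 = -1384
  Z = 67 + 2·56 − 6·323 + 2·(-1384) = -4527
Option 2 (M := 120):
  H = 94
  X = 44
  M = 120
  J = 7 + 4·94 − 5·120 = -217
  Z = 67 + 2·94 − 6·120 + 2·(-217) = -899
Option 3 (H + 11):
  H = 94 + 11 = 105
  X = 44
  M = -9 + 2·105 + 5·44 = 421
  J = 7 + 4·105 − 5·421 = -1678
  Z = 67 + 2·105 − 6·421 + 2·(-1678) = -5605
Comparing — Option 1: Z=-4527, Option 2: Z=-899, Option 3: Z=-5605. Lowest is -5605 (Option 3).

-5605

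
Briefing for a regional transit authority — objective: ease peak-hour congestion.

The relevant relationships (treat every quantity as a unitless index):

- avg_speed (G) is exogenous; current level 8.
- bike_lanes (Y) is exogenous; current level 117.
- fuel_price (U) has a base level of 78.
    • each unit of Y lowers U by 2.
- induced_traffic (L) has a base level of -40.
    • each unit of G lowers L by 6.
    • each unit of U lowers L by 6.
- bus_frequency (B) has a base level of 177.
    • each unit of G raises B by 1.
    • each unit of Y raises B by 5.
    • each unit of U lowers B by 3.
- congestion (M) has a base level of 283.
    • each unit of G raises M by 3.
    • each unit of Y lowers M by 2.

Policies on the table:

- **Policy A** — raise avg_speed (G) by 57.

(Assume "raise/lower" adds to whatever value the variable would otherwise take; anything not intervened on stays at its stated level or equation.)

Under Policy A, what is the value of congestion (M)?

Policy A (G + 57):
  G = 8 + 57 = 65
  Y = 117
  M = 283 + 3·65 − 2·117 = 244

244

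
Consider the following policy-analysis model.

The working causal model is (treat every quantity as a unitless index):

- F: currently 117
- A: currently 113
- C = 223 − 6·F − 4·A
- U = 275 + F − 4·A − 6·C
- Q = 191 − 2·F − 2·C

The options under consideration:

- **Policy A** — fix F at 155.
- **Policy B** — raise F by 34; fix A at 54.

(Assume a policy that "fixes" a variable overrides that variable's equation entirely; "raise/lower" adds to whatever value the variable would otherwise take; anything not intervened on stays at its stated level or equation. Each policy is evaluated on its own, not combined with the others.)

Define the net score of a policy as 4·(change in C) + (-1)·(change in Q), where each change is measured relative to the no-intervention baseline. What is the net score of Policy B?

260

Baseline:
  F = 117
  A = 113
  C = 223 − 6·117 − 4·113 = -931
  Q = 191 − 2·117 − 2·(-931) = 1819
Policy B (F + 34, A := 54):
  F = 117 + 34 = 151
  A = 54
  C = 223 − 6·151 − 4·54 = -899
  Q = 191 − 2·151 − 2·(-899) = 1687
ΔC = -899 − (-931) = 32; ΔQ = 1687 − 1819 = -132
Score = 4·32 + (-1)·(-132) = 260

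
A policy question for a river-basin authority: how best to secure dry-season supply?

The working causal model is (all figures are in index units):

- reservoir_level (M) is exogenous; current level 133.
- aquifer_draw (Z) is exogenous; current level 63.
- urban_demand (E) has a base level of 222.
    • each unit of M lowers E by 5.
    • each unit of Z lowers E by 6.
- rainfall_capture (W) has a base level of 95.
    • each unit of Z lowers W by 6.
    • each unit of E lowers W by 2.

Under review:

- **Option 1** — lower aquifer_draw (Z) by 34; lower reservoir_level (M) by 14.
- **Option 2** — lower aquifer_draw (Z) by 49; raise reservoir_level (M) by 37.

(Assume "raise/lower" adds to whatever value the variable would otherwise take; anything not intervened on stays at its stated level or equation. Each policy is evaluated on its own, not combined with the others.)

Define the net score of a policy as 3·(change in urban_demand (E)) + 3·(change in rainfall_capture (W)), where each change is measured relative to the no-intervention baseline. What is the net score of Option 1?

Baseline:
  M = 133
  Z = 63
  E = 222 − 5·133 − 6·63 = -821
  W = 95 − 6·63 − 2·(-821) = 1359
Option 1 (Z − 34, M − 14):
  M = 133 − 14 = 119
  Z = 63 − 34 = 29
  E = 222 − 5·119 − 6·29 = -547
  W = 95 − 6·29 − 2·(-547) = 1015
ΔE = -547 − (-821) = 274; ΔW = 1015 − 1359 = -344
Score = 3·274 + 3·(-344) = -210

-210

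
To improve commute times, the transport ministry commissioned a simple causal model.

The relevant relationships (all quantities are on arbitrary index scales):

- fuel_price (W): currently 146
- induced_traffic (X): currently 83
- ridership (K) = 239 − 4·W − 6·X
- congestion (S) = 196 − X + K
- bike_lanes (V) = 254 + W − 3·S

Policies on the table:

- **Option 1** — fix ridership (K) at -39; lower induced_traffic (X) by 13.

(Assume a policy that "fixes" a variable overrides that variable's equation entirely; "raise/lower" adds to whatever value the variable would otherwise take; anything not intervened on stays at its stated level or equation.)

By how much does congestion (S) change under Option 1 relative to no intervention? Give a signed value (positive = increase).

Baseline:
  W = 146
  X = 83
  K = 239 − 4·146 − 6·83 = -843
  S = 196 − 83 + (-843) = -730
Option 1 (K := -39, X − 13):
  W = 146
  X = 83 − 13 = 70
  K = -39
  S = 196 − 70 + (-39) = 87
Change in S: 87 − (-730) = 817

817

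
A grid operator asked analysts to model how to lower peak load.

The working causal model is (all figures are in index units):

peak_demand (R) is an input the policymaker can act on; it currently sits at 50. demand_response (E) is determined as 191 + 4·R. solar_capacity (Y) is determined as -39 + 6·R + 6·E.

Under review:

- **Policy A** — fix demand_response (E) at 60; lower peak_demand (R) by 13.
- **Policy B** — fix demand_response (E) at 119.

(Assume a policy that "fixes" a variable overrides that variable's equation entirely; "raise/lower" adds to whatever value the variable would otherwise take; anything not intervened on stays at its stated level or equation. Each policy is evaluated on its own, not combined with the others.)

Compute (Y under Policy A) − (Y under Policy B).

-432

Policy A (E := 60, R − 13):
  R = 50 − 13 = 37
  E = 60
  Y = -39 + 6·37 + 6·60 = 543
Policy B (E := 119):
  R = 50
  E = 119
  Y = -39 + 6·50 + 6·119 = 975
Y: 543 − 975 = -432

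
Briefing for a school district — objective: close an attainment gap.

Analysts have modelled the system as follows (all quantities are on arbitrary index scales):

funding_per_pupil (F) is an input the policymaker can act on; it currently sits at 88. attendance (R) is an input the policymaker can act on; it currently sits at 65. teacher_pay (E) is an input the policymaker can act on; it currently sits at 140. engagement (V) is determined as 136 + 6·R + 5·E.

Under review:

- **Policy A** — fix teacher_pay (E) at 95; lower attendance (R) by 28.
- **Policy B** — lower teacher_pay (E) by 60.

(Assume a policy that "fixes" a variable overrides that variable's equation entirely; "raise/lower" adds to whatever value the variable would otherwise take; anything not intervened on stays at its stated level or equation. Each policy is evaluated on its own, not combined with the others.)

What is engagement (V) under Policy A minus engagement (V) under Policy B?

Policy A (E := 95, R − 28):
  R = 65 − 28 = 37
  E = 95
  V = 136 + 6·37 + 5·95 = 833
Policy B (E − 60):
  R = 65
  E = 140 − 60 = 80
  V = 136 + 6·65 + 5·80 = 926
V: 833 − 926 = -93

-93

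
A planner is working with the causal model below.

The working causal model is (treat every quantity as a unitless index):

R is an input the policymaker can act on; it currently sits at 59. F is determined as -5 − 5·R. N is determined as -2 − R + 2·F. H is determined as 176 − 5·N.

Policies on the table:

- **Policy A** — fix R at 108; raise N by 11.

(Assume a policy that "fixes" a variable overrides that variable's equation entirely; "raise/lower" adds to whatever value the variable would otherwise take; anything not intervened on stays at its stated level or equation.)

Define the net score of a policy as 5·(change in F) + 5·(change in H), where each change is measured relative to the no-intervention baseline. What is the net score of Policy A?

Baseline:
  R = 59
  F = -5 − 5·59 = -300
  N = -2 − 59 + 2·(-300) = -661
  H = 176 − 5·(-661) = 3481
Policy A (R := 108, N + 11):
  R = 108
  F = -5 − 5·108 = -545
  N = -2 − 108 + 2·(-545) (+11 from intervention) = -1189
  H = 176 − 5·(-1189) = 6121
ΔF = -545 − (-300) = -245; ΔH = 6121 − 3481 = 2640
Score = 5·(-245) + 5·2640 = 11975

11975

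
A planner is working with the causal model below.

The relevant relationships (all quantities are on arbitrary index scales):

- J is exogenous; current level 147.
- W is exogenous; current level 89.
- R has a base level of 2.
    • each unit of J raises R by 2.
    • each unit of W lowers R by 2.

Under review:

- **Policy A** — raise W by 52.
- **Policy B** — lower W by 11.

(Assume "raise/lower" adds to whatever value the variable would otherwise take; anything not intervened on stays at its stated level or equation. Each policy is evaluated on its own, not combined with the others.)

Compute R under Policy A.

Policy A (W + 52):
  J = 147
  W = 89 + 52 = 141
  R = 2 + 2·147 − 2·141 = 14

14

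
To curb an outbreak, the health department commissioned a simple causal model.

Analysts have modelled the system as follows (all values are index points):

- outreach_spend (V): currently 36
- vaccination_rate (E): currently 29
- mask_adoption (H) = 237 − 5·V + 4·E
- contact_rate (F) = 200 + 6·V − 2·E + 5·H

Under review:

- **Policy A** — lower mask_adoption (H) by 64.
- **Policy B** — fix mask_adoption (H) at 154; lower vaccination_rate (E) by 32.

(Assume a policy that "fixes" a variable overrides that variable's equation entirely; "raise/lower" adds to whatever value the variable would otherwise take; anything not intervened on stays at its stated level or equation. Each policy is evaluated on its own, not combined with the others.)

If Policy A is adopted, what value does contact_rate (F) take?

Policy A (H − 64):
  V = 36
  E = 29
  H = 237 − 5·36 + 4·29 (−64 from intervention) = 109
  F = 200 + 6·36 − 2·29 + 5·109 = 903

903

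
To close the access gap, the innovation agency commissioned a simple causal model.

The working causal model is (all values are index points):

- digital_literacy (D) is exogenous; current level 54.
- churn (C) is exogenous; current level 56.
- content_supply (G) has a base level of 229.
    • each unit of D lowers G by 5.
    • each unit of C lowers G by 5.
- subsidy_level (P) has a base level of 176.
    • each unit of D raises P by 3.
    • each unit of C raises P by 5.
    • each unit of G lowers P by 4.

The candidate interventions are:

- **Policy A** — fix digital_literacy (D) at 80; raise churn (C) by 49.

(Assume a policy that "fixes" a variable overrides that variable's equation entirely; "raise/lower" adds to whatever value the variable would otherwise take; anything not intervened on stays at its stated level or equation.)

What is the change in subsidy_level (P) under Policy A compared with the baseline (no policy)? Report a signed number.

Baseline:
  D = 54
  C = 56
  G = 229 − 5·54 − 5·56 = -321
  P = 176 + 3·54 + 5·56 − 4·(-321) = 1902
Policy A (D := 80, C + 49):
  D = 80
  C = 56 + 49 = 105
  G = 229 − 5·80 − 5·105 = -696
  P = 176 + 3·80 + 5·105 − 4·(-696) = 3725
Change in P: 3725 − 1902 = 1823

1823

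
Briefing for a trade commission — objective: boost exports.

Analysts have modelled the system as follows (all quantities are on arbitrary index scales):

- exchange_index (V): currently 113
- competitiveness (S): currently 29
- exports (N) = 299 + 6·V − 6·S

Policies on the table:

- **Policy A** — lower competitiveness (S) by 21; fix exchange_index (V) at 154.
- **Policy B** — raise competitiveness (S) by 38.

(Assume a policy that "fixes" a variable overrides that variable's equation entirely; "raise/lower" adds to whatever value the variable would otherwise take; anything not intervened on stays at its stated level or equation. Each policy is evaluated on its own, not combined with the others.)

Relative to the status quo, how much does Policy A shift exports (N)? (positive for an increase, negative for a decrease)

372

Baseline:
  V = 113
  S = 29
  N = 299 + 6·113 − 6·29 = 803
Policy A (S − 21, V := 154):
  V = 154
  S = 29 − 21 = 8
  N = 299 + 6·154 − 6·8 = 1175
Change in N: 1175 − 803 = 372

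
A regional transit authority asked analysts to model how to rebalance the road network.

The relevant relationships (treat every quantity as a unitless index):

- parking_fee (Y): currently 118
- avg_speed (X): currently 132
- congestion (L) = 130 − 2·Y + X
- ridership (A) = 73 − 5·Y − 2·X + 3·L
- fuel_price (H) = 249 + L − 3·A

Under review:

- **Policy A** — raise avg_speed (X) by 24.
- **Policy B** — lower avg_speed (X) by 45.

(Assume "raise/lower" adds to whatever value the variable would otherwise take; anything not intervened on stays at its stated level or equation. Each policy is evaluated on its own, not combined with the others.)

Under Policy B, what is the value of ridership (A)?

-748

Policy B (X − 45):
  Y = 118
  X = 132 − 45 = 87
  L = 130 − 2·118 + 87 = -19
  A = 73 − 5·118 − 2·87 + 3·(-19) = -748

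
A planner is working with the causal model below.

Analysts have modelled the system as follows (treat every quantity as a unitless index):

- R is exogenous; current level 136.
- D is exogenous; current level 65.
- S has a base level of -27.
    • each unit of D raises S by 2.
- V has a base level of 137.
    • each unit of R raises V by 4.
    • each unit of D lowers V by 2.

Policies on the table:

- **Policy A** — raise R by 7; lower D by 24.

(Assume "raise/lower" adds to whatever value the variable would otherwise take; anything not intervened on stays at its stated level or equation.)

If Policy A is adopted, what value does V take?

Policy A (R + 7, D − 24):
  R = 136 + 7 = 143
  D = 65 − 24 = 41
  V = 137 + 4·143 − 2·41 = 627

627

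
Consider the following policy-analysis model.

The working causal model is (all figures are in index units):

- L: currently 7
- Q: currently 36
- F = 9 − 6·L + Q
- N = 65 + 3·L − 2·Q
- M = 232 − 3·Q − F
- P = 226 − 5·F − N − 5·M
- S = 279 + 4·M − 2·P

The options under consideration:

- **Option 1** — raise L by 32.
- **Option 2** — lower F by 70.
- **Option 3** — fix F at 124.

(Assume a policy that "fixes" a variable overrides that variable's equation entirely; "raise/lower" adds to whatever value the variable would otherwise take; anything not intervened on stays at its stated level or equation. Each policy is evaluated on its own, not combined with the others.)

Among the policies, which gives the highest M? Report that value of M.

313

Option 1 (L + 32):
  L = 7 + 32 = 39
  Q = 36
  F = 9 − 6·39 + 36 = -189
  M = 232 − 3·36 − (-189) = 313
Option 2 (F − 70):
  L = 7
  Q = 36
  F = 9 − 6·7 + 36 (−70 from intervention) = -67
  M = 232 − 3·36 − (-67) = 191
Option 3 (F := 124):
  L = 7
  Q = 36
  F = 124
  M = 232 − 3·36 − 124 = 0
Comparing — Option 1: M=313, Option 2: M=191, Option 3: M=0. Highest is 313 (Option 1).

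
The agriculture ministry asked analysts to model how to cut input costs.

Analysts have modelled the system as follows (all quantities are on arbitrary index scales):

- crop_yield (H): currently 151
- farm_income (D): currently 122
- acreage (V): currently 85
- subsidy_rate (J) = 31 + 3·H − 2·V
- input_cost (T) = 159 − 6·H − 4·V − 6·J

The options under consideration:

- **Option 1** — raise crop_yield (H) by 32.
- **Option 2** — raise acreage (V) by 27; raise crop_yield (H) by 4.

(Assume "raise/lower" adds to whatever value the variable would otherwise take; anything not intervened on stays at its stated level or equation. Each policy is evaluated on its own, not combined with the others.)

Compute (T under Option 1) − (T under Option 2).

-888

Option 1 (H + 32):
  H = 151 + 32 = 183
  V = 85
  J = 31 + 3·183 − 2·85 = 410
  T = 159 − 6·183 − 4·85 − 6·410 = -3739
Option 2 (V + 27, H + 4):
  H = 151 + 4 = 155
  V = 85 + 27 = 112
  J = 31 + 3·155 − 2·112 = 272
  T = 159 − 6·155 − 4·112 − 6·272 = -2851
T: -3739 − (-2851) = -888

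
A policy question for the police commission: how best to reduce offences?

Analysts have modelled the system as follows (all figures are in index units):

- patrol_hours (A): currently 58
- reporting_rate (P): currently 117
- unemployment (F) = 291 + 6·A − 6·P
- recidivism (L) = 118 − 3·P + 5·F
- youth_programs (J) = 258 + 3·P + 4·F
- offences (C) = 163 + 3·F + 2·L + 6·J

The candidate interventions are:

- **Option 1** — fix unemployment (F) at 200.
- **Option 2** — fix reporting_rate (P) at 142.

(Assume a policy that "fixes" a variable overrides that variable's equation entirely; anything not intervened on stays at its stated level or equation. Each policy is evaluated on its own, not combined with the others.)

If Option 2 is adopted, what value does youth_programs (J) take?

-168

Option 2 (P := 142):
  A = 58
  P = 142
  F = 291 + 6·58 − 6·142 = -213
  J = 258 + 3·142 + 4·(-213) = -168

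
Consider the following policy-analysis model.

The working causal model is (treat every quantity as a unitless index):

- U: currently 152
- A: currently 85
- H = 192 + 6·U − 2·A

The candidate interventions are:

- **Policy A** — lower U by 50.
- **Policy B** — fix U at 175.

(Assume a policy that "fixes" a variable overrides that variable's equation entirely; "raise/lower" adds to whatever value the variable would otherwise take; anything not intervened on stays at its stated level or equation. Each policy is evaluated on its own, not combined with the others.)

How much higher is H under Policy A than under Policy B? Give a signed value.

-438

Policy A (U − 50):
  U = 152 − 50 = 102
  A = 85
  H = 192 + 6·102 − 2·85 = 634
Policy B (U := 175):
  U = 175
  A = 85
  H = 192 + 6·175 − 2·85 = 1072
H: 634 − 1072 = -438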